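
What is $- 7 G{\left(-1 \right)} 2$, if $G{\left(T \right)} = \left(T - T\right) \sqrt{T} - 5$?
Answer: $70$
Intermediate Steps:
$G{\left(T \right)} = -5$ ($G{\left(T \right)} = 0 \sqrt{T} - 5 = 0 - 5 = -5$)
$- 7 G{\left(-1 \right)} 2 = \left(-7\right) \left(-5\right) 2 = 35 \cdot 2 = 70$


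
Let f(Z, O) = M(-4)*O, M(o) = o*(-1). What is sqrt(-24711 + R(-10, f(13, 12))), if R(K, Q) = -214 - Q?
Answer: I*sqrt(24973) ≈ 158.03*I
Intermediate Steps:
M(o) = -o
f(Z, O) = 4*O (f(Z, O) = (-1*(-4))*O = 4*O)
sqrt(-24711 + R(-10, f(13, 12))) = sqrt(-24711 + (-214 - 4*12)) = sqrt(-24711 + (-214 - 1*48)) = sqrt(-24711 + (-214 - 48)) = sqrt(-24711 - 262) = sqrt(-24973) = I*sqrt(24973)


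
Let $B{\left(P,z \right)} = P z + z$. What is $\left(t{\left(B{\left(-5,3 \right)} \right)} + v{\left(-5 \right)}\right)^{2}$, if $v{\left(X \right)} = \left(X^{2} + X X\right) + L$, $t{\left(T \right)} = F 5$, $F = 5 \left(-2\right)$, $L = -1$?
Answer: $1$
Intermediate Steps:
$B{\left(P,z \right)} = z + P z$
$F = -10$
$t{\left(T \right)} = -50$ ($t{\left(T \right)} = \left(-10\right) 5 = -50$)
$v{\left(X \right)} = -1 + 2 X^{2}$ ($v{\left(X \right)} = \left(X^{2} + X X\right) - 1 = \left(X^{2} + X^{2}\right) - 1 = 2 X^{2} - 1 = -1 + 2 X^{2}$)
$\left(t{\left(B{\left(-5,3 \right)} \right)} + v{\left(-5 \right)}\right)^{2} = \left(-50 - \left(1 - 2 \left(-5\right)^{2}\right)\right)^{2} = \left(-50 + \left(-1 + 2 \cdot 25\right)\right)^{2} = \left(-50 + \left(-1 + 50\right)\right)^{2} = \left(-50 + 49\right)^{2} = \left(-1\right)^{2} = 1$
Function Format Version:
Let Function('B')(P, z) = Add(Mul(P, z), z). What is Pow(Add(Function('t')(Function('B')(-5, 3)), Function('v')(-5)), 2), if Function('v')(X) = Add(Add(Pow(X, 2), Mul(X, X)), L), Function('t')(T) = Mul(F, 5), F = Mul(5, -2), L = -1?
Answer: 1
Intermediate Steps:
Function('B')(P, z) = Add(z, Mul(P, z))
F = -10
Function('t')(T) = -50 (Function('t')(T) = Mul(-10, 5) = -50)
Function('v')(X) = Add(-1, Mul(2, Pow(X, 2))) (Function('v')(X) = Add(Add(Pow(X, 2), Mul(X, X)), -1) = Add(Add(Pow(X, 2), Pow(X, 2)), -1) = Add(Mul(2, Pow(X, 2)), -1) = Add(-1, Mul(2, Pow(X, 2))))
Pow(Add(Function('t')(Function('B')(-5, 3)), Function('v')(-5)), 2) = Pow(Add(-50, Add(-1, Mul(2, Pow(-5, 2)))), 2) = Pow(Add(-50, Add(-1, Mul(2, 25))), 2) = Pow(Add(-50, Add(-1, 50)), 2) = Pow(Add(-50, 49), 2) = Pow(-1, 2) = 1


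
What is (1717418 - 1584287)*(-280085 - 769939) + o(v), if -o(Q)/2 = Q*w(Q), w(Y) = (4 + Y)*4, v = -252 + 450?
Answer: -139791065112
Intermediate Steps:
v = 198
w(Y) = 16 + 4*Y
o(Q) = -2*Q*(16 + 4*Q)
(1717418 - 1584287)*(-280085 - 769939) + o(v) = (1717418 - 1584287)*(-280085 - 769939) - 8*198*(4 + 198) = 133131*(-1050024) - 8*198*202 = -139790745144 - 319968 = -139791065112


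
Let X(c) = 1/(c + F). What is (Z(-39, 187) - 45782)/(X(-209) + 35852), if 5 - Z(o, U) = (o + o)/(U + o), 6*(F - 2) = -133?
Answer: -4657756125/3647940556 ≈ -1.2768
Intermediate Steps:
F = -121/6 (F = 2 + (⅙)*(-133) = 2 - 133/6 = -121/6 ≈ -20.167)
Z(o, U) = 5 - 2*o/(U + o) (Z(o, U) = 5 - (o + o)/(U + o) = 5 - 2*o/(U + o))
X(c) = 1/(-121/6 + c) (X(c) = 1/(c - 121/6) = 1/(-121/6 + c))
(Z(-39, 187) - 45782)/(X(-209) + 35852) = ((3*(-39) + 5*187)/(187 - 39) - 45782)/(6/(-121 + 6*(-209)) + 35852) = ((-117 + 935)/148 - 45782)/(6/(-121 - 1254) + 35852) = ((1/148)*818 - 45782)/(6/(-1375) + 35852) = (409/74 - 45782)/(6*(-1/1375) + 35852) = -3387459/(74*(-6/1375 + 35852)) = -3387459/(74*49296494/1375) = -3387459/74*1375/49296494 = -4657756125/3647940556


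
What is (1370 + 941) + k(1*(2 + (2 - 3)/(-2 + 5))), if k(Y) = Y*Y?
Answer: 20824/9 ≈ 2313.8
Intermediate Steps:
k(Y) = Y²
(1370 + 941) + k(1*(2 + (2 - 3)/(-2 + 5))) = (1370 + 941) + (1*(2 + (2 - 3)/(-2 + 5)))² = 2311 + (1*(2 - 1/3))² = 2311 + (1*(2 - 1*⅓))² = 2311 + (1*(2 - ⅓))² = 2311 + (1*(5/3))² = 2311 + (5/3)² = 2311 + 25/9 = 20824/9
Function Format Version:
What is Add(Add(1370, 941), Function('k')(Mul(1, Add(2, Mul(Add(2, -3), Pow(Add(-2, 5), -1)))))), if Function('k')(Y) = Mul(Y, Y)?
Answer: Rational(20824, 9) ≈ 2313.8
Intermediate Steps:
Function('k')(Y) = Pow(Y, 2)
Add(Add(1370, 941), Function('k')(Mul(1, Add(2, Mul(Add(2, -3), Pow(Add(-2, 5), -1)))))) = Add(Add(1370, 941), Pow(Mul(1, Add(2, Mul(Add(2, -3), Pow(Add(-2, 5), -1)))), 2)) = Add(2311, Pow(Mul(1, Add(2, Mul(-1, Pow(3, -1)))), 2)) = Add(2311, Pow(Mul(1, Add(2, Mul(-1, Rational(1, 3)))), 2)) = Add(2311, Pow(Mul(1, Add(2, Rational(-1, 3))), 2)) = Add(2311, Pow(Mul(1, Rational(5, 3)), 2)) = Add(2311, Pow(Rational(5, 3), 2)) = Add(2311, Rational(25, 9)) = Rational(20824, 9)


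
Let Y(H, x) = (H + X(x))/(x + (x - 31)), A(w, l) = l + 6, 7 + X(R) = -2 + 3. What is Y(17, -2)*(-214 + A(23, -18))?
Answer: 2486/35 ≈ 71.029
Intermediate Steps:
X(R) = -6 (X(R) = -7 + (-2 + 3) = -7 + 1 = -6)
A(w, l) = 6 + l
Y(H, x) = (-6 + H)/(-31 + 2*x) (Y(H, x) = (H - 6)/(x + (x - 31)) = (-6 + H)/(x + (-31 + x)) = (-6 + H)/(-31 + 2*x))
Y(17, -2)*(-214 + A(23, -18)) = ((-6 + 17)/(-31 + 2*(-2)))*(-214 + (6 - 18)) = (11/(-31 - 4))*(-214 - 12) = (11/(-35))*(-226) = -1/35*11*(-226) = -11/35*(-226) = 2486/35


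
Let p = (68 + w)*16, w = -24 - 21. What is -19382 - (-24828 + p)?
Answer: 5078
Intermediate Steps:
w = -45
p = 368 (p = (68 - 45)*16 = 23*16 = 368)
-19382 - (-24828 + p) = -19382 - (-24828 + 368) = -19382 - 1*(-24460) = -19382 + 24460 = 5078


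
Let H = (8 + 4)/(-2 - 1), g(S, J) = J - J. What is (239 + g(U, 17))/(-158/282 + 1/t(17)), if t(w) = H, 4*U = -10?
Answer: -134796/457 ≈ -294.96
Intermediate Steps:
U = -5/2 (U = (¼)*(-10) = -5/2 ≈ -2.5000)
g(S, J) = 0
H = -4 (H = 12/(-3) = 12*(-⅓) = -4)
t(w) = -4
(239 + g(U, 17))/(-158/282 + 1/t(17)) = (239 + 0)/(-158/282 + 1/(-4)) = 239/(-158*1/282 - ¼) = 239/(-79/141 - ¼) = 239/(-457/564) = 239*(-564/457) = -134796/457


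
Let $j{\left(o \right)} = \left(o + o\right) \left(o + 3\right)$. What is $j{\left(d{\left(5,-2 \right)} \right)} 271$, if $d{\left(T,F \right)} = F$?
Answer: $-1084$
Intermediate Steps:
$j{\left(o \right)} = 2 o \left(3 + o\right)$
$j{\left(d{\left(5,-2 \right)} \right)} 271 = 2 \left(-2\right) \left(3 - 2\right) 271 = 2 \left(-2\right) 1 \cdot 271 = \left(-4\right) 271 = -1084$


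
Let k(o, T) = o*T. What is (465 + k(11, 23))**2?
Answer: 515524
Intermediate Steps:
k(o, T) = T*o
(465 + k(11, 23))**2 = (465 + 23*11)**2 = (465 + 253)**2 = 718**2 = 515524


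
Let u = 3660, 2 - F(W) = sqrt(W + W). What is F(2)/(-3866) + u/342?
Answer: 610/57 ≈ 10.702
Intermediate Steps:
F(W) = 2 - sqrt(2)*sqrt(W) (F(W) = 2 - sqrt(W + W) = 2 - sqrt(2*W) = 2 - sqrt(2)*sqrt(W))
F(2)/(-3866) + u/342 = (2 - sqrt(2)*sqrt(2))/(-3866) + 3660/342 = (2 - 2)*(-1/3866) + 3660*(1/342) = 0*(-1/3866) + 610/57 = 0 + 610/57 = 610/57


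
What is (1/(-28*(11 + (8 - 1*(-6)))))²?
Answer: 1/490000 ≈ 2.0408e-6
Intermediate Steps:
(1/(-28*(11 + (8 - 1*(-6)))))² = (1/(-28*(11 + (8 + 6))))² = (1/(-28*(11 + 14)))² = (1/(-28*25))² = (1/(-700))² = (-1/700)² = 1/490000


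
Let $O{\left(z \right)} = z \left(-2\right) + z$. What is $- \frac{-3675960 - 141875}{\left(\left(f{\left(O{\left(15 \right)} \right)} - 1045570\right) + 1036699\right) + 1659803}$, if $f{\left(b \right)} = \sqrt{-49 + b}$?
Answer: $\frac{1575746493055}{681394117172} - \frac{3817835 i}{340697058586} \approx 2.3125 - 1.1206 \cdot 10^{-5} i$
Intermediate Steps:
$O{\left(z \right)} = - z$ ($O{\left(z \right)} = - 2 z + z = - z$)
$- \frac{-3675960 - 141875}{\left(\left(f{\left(O{\left(15 \right)} \right)} - 1045570\right) + 1036699\right) + 1659803} = - \frac{-3675960 - 141875}{\left(\left(\sqrt{-49 - 15} - 1045570\right) + 1036699\right) + 1659803} = - \frac{-3817835}{\left(\left(\sqrt{-49 - 15} - 1045570\right) + 1036699\right) + 1659803} = - \frac{-3817835}{\left(\left(\sqrt{-64} - 1045570\right) + 1036699\right) + 1659803} = - \frac{-3817835}{\left(\left(8 i - 1045570\right) + 1036699\right) + 1659803} = - \frac{-3817835}{\left(\left(-1045570 + 8 i\right) + 1036699\right) + 1659803} = - \frac{-3817835}{\left(-8871 + 8 i\right) + 1659803} = - \frac{-3817835}{1650932 + 8 i} = - \left(-3817835\right) \frac{1650932 - 8 i}{2725576468688} = - \frac{\left(-3817835\right) \left(1650932 - 8 i\right)}{2725576468688} = \frac{3817835 \left(1650932 - 8 i\right)}{2725576468688}$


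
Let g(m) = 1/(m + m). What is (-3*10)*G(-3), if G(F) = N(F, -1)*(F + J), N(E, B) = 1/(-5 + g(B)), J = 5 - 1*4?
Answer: -120/11 ≈ -10.909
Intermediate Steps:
J = 1 (J = 5 - 4 = 1)
g(m) = 1/(2*m)
N(E, B) = 1/(-5 + 1/(2*B))
G(F) = -2/11 - 2*F/11 (G(F) = (-2*(-1)/(-1 + 10*(-1)))*(F + 1) = (-2*(-1)/(-1 - 10))*(1 + F) = (-2*(-1)/(-11))*(1 + F) = (-2*(-1)*(-1/11))*(1 + F) = -2*(1 + F)/11 = -2/11 - 2*F/11)
(-3*10)*G(-3) = (-3*10)*(-2/11 - 2/11*(-3)) = -30*(-2/11 + 6/11) = -30*4/11 = -120/11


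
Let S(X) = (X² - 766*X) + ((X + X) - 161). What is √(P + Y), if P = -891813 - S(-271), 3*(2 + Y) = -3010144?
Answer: I*√19579683/3 ≈ 1475.0*I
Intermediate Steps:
Y = -3010150/3 (Y = -2 + (⅓)*(-3010144) = -2 - 3010144/3 = -3010150/3 ≈ -1.0034e+6)
S(X) = -161 + X² - 764*X (S(X) = (X² - 766*X) + (2*X - 161) = (X² - 766*X) + (-161 + 2*X) = -161 + X² - 764*X)
P = -1172137 (P = -891813 - (-161 + (-271)² - 764*(-271)) = -891813 - (-161 + 73441 + 207044) = -891813 - 1*280324 = -891813 - 280324 = -1172137)
√(P + Y) = √(-1172137 - 3010150/3) = √(-6526561/3) = I*√19579683/3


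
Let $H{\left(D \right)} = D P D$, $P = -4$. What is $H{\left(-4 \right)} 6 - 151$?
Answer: $-535$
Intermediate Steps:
$H{\left(D \right)} = - 4 D^{2}$ ($H{\left(D \right)} = D \left(-4\right) D = - 4 D D = - 4 D^{2}$)
$H{\left(-4 \right)} 6 - 151 = - 4 \left(-4\right)^{2} \cdot 6 - 151 = \left(-4\right) 16 \cdot 6 - 151 = \left(-64\right) 6 - 151 = -384 - 151 = -535$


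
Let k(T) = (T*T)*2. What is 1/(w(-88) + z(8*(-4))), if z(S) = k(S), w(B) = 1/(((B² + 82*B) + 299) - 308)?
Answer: 519/1062913 ≈ 0.00048828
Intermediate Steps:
k(T) = 2*T² (k(T) = T²*2 = 2*T²)
w(B) = 1/(-9 + B² + 82*B) (w(B) = 1/((299 + B² + 82*B) - 308) = 1/(-9 + B² + 82*B))
z(S) = 2*S²
1/(w(-88) + z(8*(-4))) = 1/(1/(-9 + (-88)² + 82*(-88)) + 2*(8*(-4))²) = 1/(1/(-9 + 7744 - 7216) + 2*(-32)²) = 1/(1/519 + 2*1024) = 1/(1/519 + 2048) = 1/(1062913/519) = 519/1062913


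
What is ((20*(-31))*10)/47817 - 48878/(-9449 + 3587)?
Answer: 383475821/46717209 ≈ 8.2085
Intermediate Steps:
((20*(-31))*10)/47817 - 48878/(-9449 + 3587) = -620*10*(1/47817) - 48878/(-5862) = -6200*1/47817 - 48878*(-1/5862) = -6200/47817 + 24439/2931 = 383475821/46717209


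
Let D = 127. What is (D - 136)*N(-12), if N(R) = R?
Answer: 108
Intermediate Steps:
(D - 136)*N(-12) = (127 - 136)*(-12) = -9*(-12) = 108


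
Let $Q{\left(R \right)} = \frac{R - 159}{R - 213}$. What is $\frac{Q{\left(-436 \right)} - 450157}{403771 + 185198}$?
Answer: $- \frac{97383766}{127413627} \approx -0.76431$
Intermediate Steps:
$Q{\left(R \right)} = \frac{-159 + R}{-213 + R}$
$\frac{Q{\left(-436 \right)} - 450157}{403771 + 185198} = \frac{\frac{-159 - 436}{-213 - 436} - 450157}{403771 + 185198} = \frac{\frac{1}{-649} \left(-595\right) - 450157}{588969} = \left(\left(- \frac{1}{649}\right) \left(-595\right) - 450157\right) \frac{1}{588969} = \left(\frac{595}{649} - 450157\right) \frac{1}{588969} = \left(- \frac{292151298}{649}\right) \frac{1}{588969} = - \frac{97383766}{127413627}$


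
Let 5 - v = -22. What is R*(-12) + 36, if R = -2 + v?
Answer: -264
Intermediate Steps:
v = 27 (v = 5 - 1*(-22) = 5 + 22 = 27)
R = 25 (R = -2 + 27 = 25)
R*(-12) + 36 = 25*(-12) + 36 = -300 + 36 = -264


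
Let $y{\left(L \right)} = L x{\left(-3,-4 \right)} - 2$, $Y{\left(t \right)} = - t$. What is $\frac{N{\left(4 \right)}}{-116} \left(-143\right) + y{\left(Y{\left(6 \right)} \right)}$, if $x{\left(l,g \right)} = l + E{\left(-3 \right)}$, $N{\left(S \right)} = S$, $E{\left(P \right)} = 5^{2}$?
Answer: $- \frac{3743}{29} \approx -129.07$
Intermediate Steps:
$E{\left(P \right)} = 25$
$x{\left(l,g \right)} = 25 + l$ ($x{\left(l,g \right)} = l + 25 = 25 + l$)
$y{\left(L \right)} = -2 + 22 L$ ($y{\left(L \right)} = L \left(25 - 3\right) - 2 = L 22 - 2 = 22 L - 2 = -2 + 22 L$)
$\frac{N{\left(4 \right)}}{-116} \left(-143\right) + y{\left(Y{\left(6 \right)} \right)} = \frac{4}{-116} \left(-143\right) + \left(-2 + 22 \left(\left(-1\right) 6\right)\right) = 4 \left(- \frac{1}{116}\right) \left(-143\right) + \left(-2 + 22 \left(-6\right)\right) = \left(- \frac{1}{29}\right) \left(-143\right) - 134 = \frac{143}{29} - 134 = - \frac{3743}{29}$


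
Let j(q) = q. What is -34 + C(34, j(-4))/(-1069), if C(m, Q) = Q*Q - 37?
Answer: -36325/1069 ≈ -33.980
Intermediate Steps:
C(m, Q) = -37 + Q**2 (C(m, Q) = Q**2 - 37 = -37 + Q**2)
-34 + C(34, j(-4))/(-1069) = -34 + (-37 + (-4)**2)/(-1069) = -34 + (-37 + 16)*(-1/1069) = -34 - 21*(-1/1069) = -34 + 21/1069 = -36325/1069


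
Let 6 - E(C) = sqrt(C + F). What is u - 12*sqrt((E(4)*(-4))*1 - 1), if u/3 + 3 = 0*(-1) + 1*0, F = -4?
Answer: -9 - 60*I ≈ -9.0 - 60.0*I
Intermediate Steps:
E(C) = 6 - sqrt(-4 + C) (E(C) = 6 - sqrt(C - 4) = 6 - sqrt(-4 + C))
u = -9 (u = -9 + 3*(0*(-1) + 1*0) = -9 + 3*(0 + 0) = -9 + 3*0 = -9 + 0 = -9)
u - 12*sqrt((E(4)*(-4))*1 - 1) = -9 - 12*sqrt(((6 - sqrt(-4 + 4))*(-4))*1 - 1) = -9 - 12*sqrt(((6 - sqrt(0))*(-4))*1 - 1) = -9 - 12*sqrt(((6 - 1*0)*(-4))*1 - 1) = -9 - 12*sqrt(((6 + 0)*(-4))*1 - 1) = -9 - 12*sqrt((6*(-4))*1 - 1) = -9 - 12*sqrt(-24*1 - 1) = -9 - 12*sqrt(-24 - 1) = -9 - 60*I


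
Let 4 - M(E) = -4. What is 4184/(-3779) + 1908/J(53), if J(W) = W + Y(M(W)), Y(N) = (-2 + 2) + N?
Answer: 6955108/230519 ≈ 30.172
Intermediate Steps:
M(E) = 8 (M(E) = 4 - 1*(-4) = 4 + 4 = 8)
Y(N) = N (Y(N) = 0 + N = N)
J(W) = 8 + W (J(W) = W + 8 = 8 + W)
4184/(-3779) + 1908/J(53) = 4184/(-3779) + 1908/(8 + 53) = 4184*(-1/3779) + 1908/61 = -4184/3779 + 1908*(1/61) = -4184/3779 + 1908/61 = 6955108/230519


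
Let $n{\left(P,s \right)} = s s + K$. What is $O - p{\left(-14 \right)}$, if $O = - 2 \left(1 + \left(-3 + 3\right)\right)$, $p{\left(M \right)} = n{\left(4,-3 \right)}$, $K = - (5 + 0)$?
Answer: $-6$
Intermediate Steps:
$K = -5$ ($K = \left(-1\right) 5 = -5$)
$n{\left(P,s \right)} = -5 + s^{2}$ ($n{\left(P,s \right)} = s s - 5 = s^{2} - 5 = -5 + s^{2}$)
$p{\left(M \right)} = 4$ ($p{\left(M \right)} = -5 + \left(-3\right)^{2} = -5 + 9 = 4$)
$O = -2$ ($O = - 2 \left(1 + 0\right) = \left(-2\right) 1 = -2$)
$O - p{\left(-14 \right)} = -2 - 4 = -6$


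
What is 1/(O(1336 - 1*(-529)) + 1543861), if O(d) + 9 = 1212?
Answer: 1/1545064 ≈ 6.4722e-7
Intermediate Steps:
O(d) = 1203 (O(d) = -9 + 1212 = 1203)
1/(O(1336 - 1*(-529)) + 1543861) = 1/(1203 + 1543861) = 1/1545064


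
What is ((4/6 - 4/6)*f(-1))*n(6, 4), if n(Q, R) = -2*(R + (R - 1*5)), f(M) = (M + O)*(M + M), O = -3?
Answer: 0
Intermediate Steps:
f(M) = 2*M*(-3 + M) (f(M) = (M - 3)*(M + M) = (-3 + M)*(2*M) = 2*M*(-3 + M))
n(Q, R) = 10 - 4*R (n(Q, R) = -2*(R + (R - 5)) = -2*(R + (-5 + R)) = -2*(-5 + 2*R) = 10 - 4*R)
((4/6 - 4/6)*f(-1))*n(6, 4) = ((4/6 - 4/6)*(2*(-1)*(-3 - 1)))*(10 - 4*4) = ((4*(1/6) - 4*1/6)*(2*(-1)*(-4)))*(10 - 16) = ((2/3 - 2/3)*8)*(-6) = (0*8)*(-6) = 0*(-6) = 0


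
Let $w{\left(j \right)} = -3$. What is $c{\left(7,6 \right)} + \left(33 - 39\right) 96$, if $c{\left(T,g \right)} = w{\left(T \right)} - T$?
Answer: $-586$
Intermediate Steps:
$c{\left(T,g \right)} = -3 - T$
$c{\left(7,6 \right)} + \left(33 - 39\right) 96 = \left(-3 - 7\right) + \left(33 - 39\right) 96 = -10 - 576 = -586$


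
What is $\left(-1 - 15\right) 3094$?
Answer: $-49504$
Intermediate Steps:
$\left(-1 - 15\right) 3094 = \left(-16\right) 3094 = -49504$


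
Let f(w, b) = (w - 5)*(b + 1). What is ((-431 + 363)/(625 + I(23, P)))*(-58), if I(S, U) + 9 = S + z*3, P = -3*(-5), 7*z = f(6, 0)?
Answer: 6902/1119 ≈ 6.1680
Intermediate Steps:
f(w, b) = (1 + b)*(-5 + w) (f(w, b) = (-5 + w)*(1 + b) = (1 + b)*(-5 + w))
z = 1/7 (z = (-5 + 6 - 5*0 + 0*6)/7 = (-5 + 6 + 0 + 0)/7 = (1/7)*1 = 1/7 ≈ 0.14286)
P = 15
I(S, U) = -60/7 + S (I(S, U) = -9 + (S + (1/7)*3) = -9 + (S + 3/7) = -9 + (3/7 + S) = -60/7 + S)
((-431 + 363)/(625 + I(23, P)))*(-58) = ((-431 + 363)/(625 + (-60/7 + 23)))*(-58) = -68/(625 + 101/7)*(-58) = -68/4476/7*(-58) = -68*7/4476*(-58) = -119/1119*(-58) = 6902/1119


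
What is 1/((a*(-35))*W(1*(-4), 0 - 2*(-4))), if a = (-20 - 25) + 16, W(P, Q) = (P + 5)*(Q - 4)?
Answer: 1/4060 ≈ 0.00024631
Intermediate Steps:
W(P, Q) = (-4 + Q)*(5 + P) (W(P, Q) = (5 + P)*(-4 + Q) = (-4 + Q)*(5 + P))
a = -29 (a = -45 + 16 = -29)
1/((a*(-35))*W(1*(-4), 0 - 2*(-4))) = 1/((-29*(-35))*(-20 - 4*(-4) + 5*(0 - 2*(-4)) + (1*(-4))*(0 - 2*(-4)))) = 1/(1015*(-20 - 4*(-4) + 5*(0 + 8) - 4*(0 + 8))) = 1/(1015*(-20 + 16 + 5*8 - 4*8)) = 1/(1015*(-20 + 16 + 40 - 32)) = 1/(1015*4) = 1/4060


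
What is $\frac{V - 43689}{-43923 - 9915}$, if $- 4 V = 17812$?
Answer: $\frac{24071}{26919} \approx 0.8942$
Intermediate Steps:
$V = -4453$ ($V = \left(- \frac{1}{4}\right) 17812 = -4453$)
$\frac{V - 43689}{-43923 - 9915} = \frac{-4453 - 43689}{-43923 - 9915} = - \frac{48142}{-53838} = \left(-48142\right) \left(- \frac{1}{53838}\right) = \frac{24071}{26919}$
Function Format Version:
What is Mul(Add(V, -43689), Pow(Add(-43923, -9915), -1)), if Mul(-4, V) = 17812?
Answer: Rational(24071, 26919) ≈ 0.89420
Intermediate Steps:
V = -4453 (V = Mul(Rational(-1, 4), 17812) = -4453)
Mul(Add(V, -43689), Pow(Add(-43923, -9915), -1)) = Mul(Add(-4453, -43689), Pow(Add(-43923, -9915), -1)) = Mul(-48142, Pow(-53838, -1)) = Mul(-48142, Rational(-1, 53838)) = Rational(24071, 26919)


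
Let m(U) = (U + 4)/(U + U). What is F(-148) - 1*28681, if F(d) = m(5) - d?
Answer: -285321/10 ≈ -28532.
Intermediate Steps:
m(U) = (4 + U)/(2*U) (m(U) = (4 + U)/((2*U)) = (4 + U)*(1/(2*U)) = (4 + U)/(2*U))
F(d) = 9/10 - d (F(d) = (½)*(4 + 5)/5 - d = (½)*(⅕)*9 - d = 9/10 - d)
F(-148) - 1*28681 = (9/10 - 1*(-148)) - 1*28681 = (9/10 + 148) - 28681 = 1489/10 - 28681 = -285321/10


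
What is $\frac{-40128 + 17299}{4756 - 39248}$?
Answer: $\frac{22829}{34492} \approx 0.66186$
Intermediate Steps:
$\frac{-40128 + 17299}{4756 - 39248} = - \frac{22829}{-34492} = \left(-22829\right) \left(- \frac{1}{34492}\right) = \frac{22829}{34492}$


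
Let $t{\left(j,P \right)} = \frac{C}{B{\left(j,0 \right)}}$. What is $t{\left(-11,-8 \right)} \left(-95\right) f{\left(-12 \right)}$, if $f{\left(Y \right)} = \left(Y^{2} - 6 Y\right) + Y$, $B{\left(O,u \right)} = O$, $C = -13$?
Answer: $- \frac{251940}{11} \approx -22904.0$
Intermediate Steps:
$f{\left(Y \right)} = Y^{2} - 5 Y$
$t{\left(j,P \right)} = - \frac{13}{j}$
$t{\left(-11,-8 \right)} \left(-95\right) f{\left(-12 \right)} = - \frac{13}{-11} \left(-95\right) \left(- 12 \left(-5 - 12\right)\right) = \left(-13\right) \left(- \frac{1}{11}\right) \left(-95\right) \left(\left(-12\right) \left(-17\right)\right) = \frac{13}{11} \left(-95\right) 204 = \left(- \frac{1235}{11}\right) 204 = - \frac{251940}{11}$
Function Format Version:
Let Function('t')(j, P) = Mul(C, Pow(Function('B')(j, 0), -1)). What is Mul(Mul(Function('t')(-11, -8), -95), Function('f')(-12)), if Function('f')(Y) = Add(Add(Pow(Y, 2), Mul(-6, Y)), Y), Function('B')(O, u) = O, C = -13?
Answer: Rational(-251940, 11) ≈ -22904.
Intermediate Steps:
Function('f')(Y) = Add(Pow(Y, 2), Mul(-5, Y))
Function('t')(j, P) = Mul(-13, Pow(j, -1))
Mul(Mul(Function('t')(-11, -8), -95), Function('f')(-12)) = Mul(Mul(Mul(-13, Pow(-11, -1)), -95), Mul(-12, Add(-5, -12))) = Mul(Mul(Mul(-13, Rational(-1, 11)), -95), Mul(-12, -17)) = Mul(Mul(Rational(13, 11), -95), 204) = Mul(Rational(-1235, 11), 204) = Rational(-251940, 11)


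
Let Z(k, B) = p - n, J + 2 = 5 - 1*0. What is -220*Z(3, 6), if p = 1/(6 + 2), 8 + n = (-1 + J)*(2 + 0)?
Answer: -1815/2 ≈ -907.50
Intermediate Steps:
J = 3 (J = -2 + (5 - 1*0) = -2 + (5 + 0) = -2 + 5 = 3)
n = -4 (n = -8 + (-1 + 3)*(2 + 0) = -8 + 2*2 = -8 + 4 = -4)
p = 1/8 ≈ 0.12500
Z(k, B) = 33/8 (Z(k, B) = 1/8 - 1*(-4) = 1/8 + 4 = 33/8)
-220*Z(3, 6) = -220*33/8 = -1815/2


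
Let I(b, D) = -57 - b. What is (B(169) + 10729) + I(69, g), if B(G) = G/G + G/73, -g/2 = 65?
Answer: 774261/73 ≈ 10606.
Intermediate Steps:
g = -130 (g = -2*65 = -130)
B(G) = 1 + G/73 (B(G) = 1 + G*(1/73) = 1 + G/73)
(B(169) + 10729) + I(69, g) = ((1 + (1/73)*169) + 10729) + (-57 - 1*69) = ((1 + 169/73) + 10729) + (-57 - 69) = (242/73 + 10729) - 126 = 783459/73 - 126 = 774261/73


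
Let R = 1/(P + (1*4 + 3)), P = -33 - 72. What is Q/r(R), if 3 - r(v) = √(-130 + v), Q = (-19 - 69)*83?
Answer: -715792/4541 - 51128*I*√25482/13623 ≈ -157.63 - 599.1*I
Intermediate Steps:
P = -105
R = -1/98 (R = 1/(-105 + (1*4 + 3)) = 1/(-105 + (4 + 3)) = 1/(-105 + 7) = 1/(-98) = -1/98 ≈ -0.010204)
Q = -7304 (Q = -88*83 = -7304)
r(v) = 3 - √(-130 + v)
Q/r(R) = -7304/(3 - √(-130 - 1/98)) = -7304/(3 - √(-12741/98)) = -7304/(3 - I*√25482/14)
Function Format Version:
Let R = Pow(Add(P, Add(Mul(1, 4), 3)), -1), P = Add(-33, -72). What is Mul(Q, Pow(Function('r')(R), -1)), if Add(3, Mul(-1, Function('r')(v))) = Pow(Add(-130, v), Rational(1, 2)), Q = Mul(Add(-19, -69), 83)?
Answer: Add(Rational(-715792, 4541), Mul(Rational(-51128, 13623), I, Pow(25482, Rational(1, 2)))) ≈ Add(-157.63, Mul(-599.10, I))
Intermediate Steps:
P = -105
R = Rational(-1, 98) (R = Pow(Add(-105, Add(Mul(1, 4), 3)), -1) = Pow(Add(-105, Add(4, 3)), -1) = Pow(Add(-105, 7), -1) = Pow(-98, -1) = Rational(-1, 98) ≈ -0.010204)
Q = -7304 (Q = Mul(-88, 83) = -7304)
Function('r')(v) = Add(3, Mul(-1, Pow(Add(-130, v), Rational(1, 2))))
Mul(Q, Pow(Function('r')(R), -1)) = Mul(-7304, Pow(Add(3, Mul(-1, Pow(Add(-130, Rational(-1, 98)), Rational(1, 2)))), -1)) = Mul(-7304, Pow(Add(3, Mul(-1, Pow(Rational(-12741, 98), Rational(1, 2)))), -1)) = Mul(-7304, Pow(Add(3, Mul(-1, Mul(Rational(1, 14), I, Pow(25482, Rational(1, 2))))), -1)) = Mul(-7304, Pow(Add(3, Mul(Rational(-1, 14), I, Pow(25482, Rational(1, 2)))), -1))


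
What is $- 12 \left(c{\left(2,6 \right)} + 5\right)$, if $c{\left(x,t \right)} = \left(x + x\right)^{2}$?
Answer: $-252$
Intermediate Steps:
$c{\left(x,t \right)} = 4 x^{2}$ ($c{\left(x,t \right)} = \left(2 x\right)^{2} = 4 x^{2}$)
$- 12 \left(c{\left(2,6 \right)} + 5\right) = - 12 \left(4 \cdot 2^{2} + 5\right) = - 12 \left(4 \cdot 4 + 5\right) = - 12 \left(16 + 5\right) = \left(-12\right) 21 = -252$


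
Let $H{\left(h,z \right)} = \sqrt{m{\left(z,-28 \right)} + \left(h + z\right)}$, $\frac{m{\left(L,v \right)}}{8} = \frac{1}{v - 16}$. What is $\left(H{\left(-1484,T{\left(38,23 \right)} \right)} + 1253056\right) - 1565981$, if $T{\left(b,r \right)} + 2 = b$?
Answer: $-312925 + \frac{3 i \sqrt{19470}}{11} \approx -3.1293 \cdot 10^{5} + 38.055 i$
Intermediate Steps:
$T{\left(b,r \right)} = -2 + b$
$m{\left(L,v \right)} = \frac{8}{-16 + v}$ ($m{\left(L,v \right)} = \frac{8}{v - 16} = \frac{8}{-16 + v}$)
$H{\left(h,z \right)} = \sqrt{- \frac{2}{11} + h + z}$ ($H{\left(h,z \right)} = \sqrt{\frac{8}{-16 - 28} + \left(h + z\right)} = \sqrt{\frac{8}{-44} + \left(h + z\right)} = \sqrt{8 \left(- \frac{1}{44}\right) + \left(h + z\right)} = \sqrt{- \frac{2}{11} + \left(h + z\right)} = \sqrt{- \frac{2}{11} + h + z}$)
$\left(H{\left(-1484,T{\left(38,23 \right)} \right)} + 1253056\right) - 1565981 = \left(\frac{\sqrt{-22 + 121 \left(-1484\right) + 121 \left(-2 + 38\right)}}{11} + 1253056\right) - 1565981 = \left(\frac{\sqrt{-22 - 179564 + 121 \cdot 36}}{11} + 1253056\right) - 1565981 = \left(\frac{\sqrt{-22 - 179564 + 4356}}{11} + 1253056\right) - 1565981 = \left(\frac{\sqrt{-175230}}{11} + 1253056\right) - 1565981 = \left(\frac{3 i \sqrt{19470}}{11} + 1253056\right) - 1565981 = \left(1253056 + \frac{3 i \sqrt{19470}}{11}\right) - 1565981 = -312925 + \frac{3 i \sqrt{19470}}{11}$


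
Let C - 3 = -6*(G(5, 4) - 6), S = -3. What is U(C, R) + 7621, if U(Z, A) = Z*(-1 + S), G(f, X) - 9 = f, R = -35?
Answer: 7801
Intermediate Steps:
G(f, X) = 9 + f
C = -45 (C = 3 - 6*((9 + 5) - 6) = 3 - 6*(14 - 6) = 3 - 6*8 = 3 - 48 = -45)
U(Z, A) = -4*Z (U(Z, A) = Z*(-1 - 3) = Z*(-4) = -4*Z)
U(C, R) + 7621 = -4*(-45) + 7621 = 180 + 7621 = 7801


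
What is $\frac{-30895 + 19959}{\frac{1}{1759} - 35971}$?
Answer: $\frac{4809106}{15818247} \approx 0.30402$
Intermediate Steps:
$\frac{-30895 + 19959}{\frac{1}{1759} - 35971} = - \frac{10936}{\frac{1}{1759} - 35971} = - \frac{10936}{- \frac{63272988}{1759}} = \left(-10936\right) \left(- \frac{1759}{63272988}\right) = \frac{4809106}{15818247}$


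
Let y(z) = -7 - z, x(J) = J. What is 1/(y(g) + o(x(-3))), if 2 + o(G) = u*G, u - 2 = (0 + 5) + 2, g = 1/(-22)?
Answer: -22/791 ≈ -0.027813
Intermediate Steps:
g = -1/22 ≈ -0.045455
u = 9 (u = 2 + ((0 + 5) + 2) = 2 + (5 + 2) = 2 + 7 = 9)
o(G) = -2 + 9*G
1/(y(g) + o(x(-3))) = 1/((-7 - 1*(-1/22)) + (-2 + 9*(-3))) = 1/((-7 + 1/22) + (-2 - 27)) = 1/(-153/22 - 29) = 1/(-791/22) = -22/791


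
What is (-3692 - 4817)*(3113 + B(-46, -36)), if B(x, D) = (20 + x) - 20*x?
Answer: -34095563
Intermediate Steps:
B(x, D) = 20 - 19*x
(-3692 - 4817)*(3113 + B(-46, -36)) = (-3692 - 4817)*(3113 + (20 - 19*(-46))) = -8509*(3113 + (20 + 874)) = -8509*(3113 + 894) = -8509*4007 = -34095563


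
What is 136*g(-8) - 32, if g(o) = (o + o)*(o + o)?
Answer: 34784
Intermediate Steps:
g(o) = 4*o**2 (g(o) = (2*o)*(2*o) = 4*o**2)
136*g(-8) - 32 = 136*(4*(-8)**2) - 32 = 136*(4*64) - 32 = 136*256 - 32 = 34816 - 32 = 34784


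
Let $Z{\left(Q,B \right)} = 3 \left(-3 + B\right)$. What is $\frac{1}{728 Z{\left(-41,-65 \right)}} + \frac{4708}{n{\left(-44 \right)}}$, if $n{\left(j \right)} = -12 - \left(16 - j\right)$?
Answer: $- \frac{29133107}{445536} \approx -65.389$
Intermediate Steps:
$n{\left(j \right)} = -28 + j$ ($n{\left(j \right)} = -12 + \left(-16 + j\right) = -28 + j$)
$Z{\left(Q,B \right)} = -9 + 3 B$
$\frac{1}{728 Z{\left(-41,-65 \right)}} + \frac{4708}{n{\left(-44 \right)}} = \frac{1}{728 \left(-9 + 3 \left(-65\right)\right)} + \frac{4708}{-28 - 44} = \frac{1}{728 \left(-9 - 195\right)} + \frac{4708}{-72} = \frac{1}{728 \left(-204\right)} + 4708 \left(- \frac{1}{72}\right) = \frac{1}{728} \left(- \frac{1}{204}\right) - \frac{1177}{18} = - \frac{1}{148512} - \frac{1177}{18} = - \frac{29133107}{445536}$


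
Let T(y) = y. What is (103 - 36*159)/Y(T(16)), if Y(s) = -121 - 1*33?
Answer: 73/2 ≈ 36.500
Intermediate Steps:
Y(s) = -154 (Y(s) = -121 - 33 = -154)
(103 - 36*159)/Y(T(16)) = (103 - 36*159)/(-154) = (103 - 5724)*(-1/154) = -5621*(-1/154) = 73/2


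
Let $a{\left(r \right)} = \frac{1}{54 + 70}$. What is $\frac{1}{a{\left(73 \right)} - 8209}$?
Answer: $- \frac{124}{1017915} \approx -0.00012182$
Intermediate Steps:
$a{\left(r \right)} = \frac{1}{124}$
$\frac{1}{a{\left(73 \right)} - 8209} = \frac{1}{\frac{1}{124} - 8209} = \frac{1}{- \frac{1017915}{124}} = - \frac{124}{1017915}$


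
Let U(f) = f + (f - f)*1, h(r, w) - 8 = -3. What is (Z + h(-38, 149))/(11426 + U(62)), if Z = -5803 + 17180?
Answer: 5691/5744 ≈ 0.99077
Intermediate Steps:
h(r, w) = 5 (h(r, w) = 8 - 3 = 5)
Z = 11377
U(f) = f (U(f) = f + 0*1 = f + 0 = f)
(Z + h(-38, 149))/(11426 + U(62)) = (11377 + 5)/(11426 + 62) = 11382/11488 = 11382*(1/11488) = 5691/5744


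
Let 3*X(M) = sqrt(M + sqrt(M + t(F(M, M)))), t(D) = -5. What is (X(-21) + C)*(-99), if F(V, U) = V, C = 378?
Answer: -37422 - 33*sqrt(-21 + I*sqrt(26)) ≈ -37440.0 - 152.32*I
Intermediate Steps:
X(M) = sqrt(M + sqrt(-5 + M))/3 (X(M) = sqrt(M + sqrt(M - 5))/3 = sqrt(M + sqrt(-5 + M))/3)
(X(-21) + C)*(-99) = (sqrt(-21 + sqrt(-5 - 21))/3 + 378)*(-99) = (sqrt(-21 + sqrt(-26))/3 + 378)*(-99) = (sqrt(-21 + I*sqrt(26))/3 + 378)*(-99) = (378 + sqrt(-21 + I*sqrt(26))/3)*(-99) = -37422 - 33*sqrt(-21 + I*sqrt(26))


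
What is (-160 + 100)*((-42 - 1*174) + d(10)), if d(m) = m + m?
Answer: 11760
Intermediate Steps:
d(m) = 2*m
(-160 + 100)*((-42 - 1*174) + d(10)) = (-160 + 100)*((-42 - 1*174) + 2*10) = -60*((-42 - 174) + 20) = -60*(-216 + 20) = -60*(-196) = 11760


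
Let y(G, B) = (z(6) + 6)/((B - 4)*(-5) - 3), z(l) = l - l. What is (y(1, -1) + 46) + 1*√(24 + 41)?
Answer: 509/11 + √65 ≈ 54.335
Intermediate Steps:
z(l) = 0
y(G, B) = 6/(17 - 5*B) (y(G, B) = (0 + 6)/((B - 4)*(-5) - 3) = 6/((-4 + B)*(-5) - 3) = 6/((20 - 5*B) - 3) = 6/(17 - 5*B))
(y(1, -1) + 46) + 1*√(24 + 41) = (-6/(-17 + 5*(-1)) + 46) + 1*√(24 + 41) = (-6/(-17 - 5) + 46) + 1*√65 = (-6/(-22) + 46) + √65 = (-6*(-1/22) + 46) + √65 = (3/11 + 46) + √65 = 509/11 + √65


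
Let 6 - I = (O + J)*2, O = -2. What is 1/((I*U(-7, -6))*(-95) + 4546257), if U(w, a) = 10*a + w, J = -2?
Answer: 1/4635367 ≈ 2.1573e-7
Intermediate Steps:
U(w, a) = w + 10*a
I = 14 (I = 6 - (-2 - 2)*2 = 6 - (-4)*2 = 6 - 1*(-8) = 6 + 8 = 14)
1/((I*U(-7, -6))*(-95) + 4546257) = 1/((14*(-7 + 10*(-6)))*(-95) + 4546257) = 1/((14*(-7 - 60))*(-95) + 4546257) = 1/((14*(-67))*(-95) + 4546257) = 1/(-938*(-95) + 4546257) = 1/(89110 + 4546257) = 1/4635367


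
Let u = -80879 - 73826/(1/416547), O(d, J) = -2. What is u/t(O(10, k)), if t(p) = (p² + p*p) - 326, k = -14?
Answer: 30752079701/318 ≈ 9.6705e+7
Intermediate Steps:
t(p) = -326 + 2*p² (t(p) = (p² + p²) - 326 = 2*p² - 326 = -326 + 2*p²)
u = -30752079701 (u = -80879 - 73826/1/416547 = -80879 - 73826*416547 = -80879 - 30751998822 = -30752079701)
u/t(O(10, k)) = -30752079701/(-326 + 2*(-2)²) = -30752079701/(-326 + 2*4) = -30752079701/(-326 + 8) = -30752079701/(-318) = -30752079701*(-1/318) = 30752079701/318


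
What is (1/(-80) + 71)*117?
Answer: 664443/80 ≈ 8305.5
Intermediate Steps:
(1/(-80) + 71)*117 = (-1/80 + 71)*117 = (5679/80)*117 = 664443/80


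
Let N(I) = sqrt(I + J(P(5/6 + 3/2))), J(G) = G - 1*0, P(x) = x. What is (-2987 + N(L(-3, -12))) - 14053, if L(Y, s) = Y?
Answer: -17040 + I*sqrt(6)/3 ≈ -17040.0 + 0.8165*I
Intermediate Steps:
J(G) = G (J(G) = G + 0 = G)
N(I) = sqrt(7/3 + I) (N(I) = sqrt(I + (5/6 + 3/2)) = sqrt(I + 7/3) = sqrt(7/3 + I))
(-2987 + N(L(-3, -12))) - 14053 = (-2987 + sqrt(21 + 9*(-3))/3) - 14053 = (-2987 + sqrt(21 - 27)/3) - 14053 = (-2987 + sqrt(-6)/3) - 14053 = (-2987 + (I*sqrt(6))/3) - 14053 = (-2987 + I*sqrt(6)/3) - 14053 = -17040 + I*sqrt(6)/3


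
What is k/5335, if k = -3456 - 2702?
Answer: -6158/5335 ≈ -1.1543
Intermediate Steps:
k = -6158
k/5335 = -6158/5335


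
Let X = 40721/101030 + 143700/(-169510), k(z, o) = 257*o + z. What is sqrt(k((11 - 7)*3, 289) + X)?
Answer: sqrt(217866211600117380848130)/1712559530 ≈ 272.55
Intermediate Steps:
k(z, o) = z + 257*o
X = -761539429/1712559530 (X = 40721*(1/101030) + 143700*(-1/169510) = 40721/101030 - 14370/16951 = -761539429/1712559530 ≈ -0.44468)
sqrt(k((11 - 7)*3, 289) + X) = sqrt(((11 - 7)*3 + 257*289) - 761539429/1712559530) = sqrt((4*3 + 74273) - 761539429/1712559530) = sqrt((12 + 74273) - 761539429/1712559530) = sqrt(74285 - 761539429/1712559530) = sqrt(127216723146621/1712559530) = sqrt(217866211600117380848130)/1712559530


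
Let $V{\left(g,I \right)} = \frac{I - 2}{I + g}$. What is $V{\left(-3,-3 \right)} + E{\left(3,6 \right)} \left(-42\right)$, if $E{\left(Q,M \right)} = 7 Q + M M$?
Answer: $- \frac{14359}{6} \approx -2393.2$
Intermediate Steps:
$V{\left(g,I \right)} = \frac{-2 + I}{I + g}$
$E{\left(Q,M \right)} = M^{2} + 7 Q$ ($E{\left(Q,M \right)} = 7 Q + M^{2} = M^{2} + 7 Q$)
$V{\left(-3,-3 \right)} + E{\left(3,6 \right)} \left(-42\right) = \frac{-2 - 3}{-3 - 3} + \left(6^{2} + 7 \cdot 3\right) \left(-42\right) = \frac{1}{-6} \left(-5\right) + \left(36 + 21\right) \left(-42\right) = \left(- \frac{1}{6}\right) \left(-5\right) + 57 \left(-42\right) = \frac{5}{6} - 2394 = - \frac{14359}{6}$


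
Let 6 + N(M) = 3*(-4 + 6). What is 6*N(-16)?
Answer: 0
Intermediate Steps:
N(M) = 0 (N(M) = -6 + 3*(-4 + 6) = -6 + 3*2 = -6 + 6 = 0)
6*N(-16) = 6*0 = 0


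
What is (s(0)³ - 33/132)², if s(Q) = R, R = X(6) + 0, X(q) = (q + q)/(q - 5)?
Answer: 47761921/16 ≈ 2.9851e+6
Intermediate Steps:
X(q) = 2*q/(-5 + q) (X(q) = (2*q)/(-5 + q) = 2*q/(-5 + q))
R = 12 (R = 2*6/(-5 + 6) + 0 = 2*6/1 + 0 = 2*6*1 + 0 = 12 + 0 = 12)
s(Q) = 12
(s(0)³ - 33/132)² = (12³ - 33/132)² = (1728 - 33*1/132)² = (1728 - ¼)² = (6911/4)² = 47761921/16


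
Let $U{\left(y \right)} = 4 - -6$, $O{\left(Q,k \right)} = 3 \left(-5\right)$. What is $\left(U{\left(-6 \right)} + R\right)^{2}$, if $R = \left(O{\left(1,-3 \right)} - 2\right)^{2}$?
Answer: $89401$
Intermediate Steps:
$O{\left(Q,k \right)} = -15$
$U{\left(y \right)} = 10$ ($U{\left(y \right)} = 4 + 6 = 10$)
$R = 289$ ($R = \left(-15 - 2\right)^{2} = \left(-17\right)^{2} = 289$)
$\left(U{\left(-6 \right)} + R\right)^{2} = \left(10 + 289\right)^{2} = 299^{2} = 89401$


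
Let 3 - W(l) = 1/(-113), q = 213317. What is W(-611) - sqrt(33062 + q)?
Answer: 340/113 - sqrt(246379) ≈ -493.36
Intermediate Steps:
W(l) = 340/113 (W(l) = 3 - 1/(-113) = 3 - 1*(-1/113) = 3 + 1/113 = 340/113)
W(-611) - sqrt(33062 + q) = 340/113 - sqrt(33062 + 213317) = 340/113 - sqrt(246379)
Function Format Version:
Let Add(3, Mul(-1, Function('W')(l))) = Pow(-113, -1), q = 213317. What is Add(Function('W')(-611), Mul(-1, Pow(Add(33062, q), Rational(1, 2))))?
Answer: Add(Rational(340, 113), Mul(-1, Pow(246379, Rational(1, 2)))) ≈ -493.36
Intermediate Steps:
Function('W')(l) = Rational(340, 113) (Function('W')(l) = Add(3, Mul(-1, Pow(-113, -1))) = Add(3, Mul(-1, Rational(-1, 113))) = Add(3, Rational(1, 113)) = Rational(340, 113))
Add(Function('W')(-611), Mul(-1, Pow(Add(33062, q), Rational(1, 2)))) = Add(Rational(340, 113), Mul(-1, Pow(Add(33062, 213317), Rational(1, 2)))) = Add(Rational(340, 113), Mul(-1, Pow(246379, Rational(1, 2))))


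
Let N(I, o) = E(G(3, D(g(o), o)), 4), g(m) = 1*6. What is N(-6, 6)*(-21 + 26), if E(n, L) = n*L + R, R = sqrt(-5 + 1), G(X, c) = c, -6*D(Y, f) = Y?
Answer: -20 + 10*I ≈ -20.0 + 10.0*I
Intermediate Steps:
g(m) = 6
D(Y, f) = -Y/6
R = 2*I (R = sqrt(-4) = 2*I ≈ 2.0*I)
E(n, L) = 2*I + L*n (E(n, L) = n*L + 2*I = L*n + 2*I = 2*I + L*n)
N(I, o) = -4 + 2*I (N(I, o) = 2*I + 4*(-1/6*6) = 2*I + 4*(-1) = 2*I - 4 = -4 + 2*I)
N(-6, 6)*(-21 + 26) = (-4 + 2*I)*(-21 + 26) = (-4 + 2*I)*5 = -20 + 10*I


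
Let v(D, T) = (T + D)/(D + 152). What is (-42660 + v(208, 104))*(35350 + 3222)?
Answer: -24681721364/15 ≈ -1.6454e+9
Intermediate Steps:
v(D, T) = (D + T)/(152 + D)
(-42660 + v(208, 104))*(35350 + 3222) = (-42660 + (208 + 104)/(152 + 208))*(35350 + 3222) = (-42660 + 312/360)*38572 = (-42660 + (1/360)*312)*38572 = (-42660 + 13/15)*38572 = -639887/15*38572 = -24681721364/15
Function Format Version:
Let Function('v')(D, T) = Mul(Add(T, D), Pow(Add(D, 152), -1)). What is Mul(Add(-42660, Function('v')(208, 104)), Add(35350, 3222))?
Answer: Rational(-24681721364, 15) ≈ -1.6454e+9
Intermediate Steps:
Function('v')(D, T) = Mul(Pow(Add(152, D), -1), Add(D, T)) (Function('v')(D, T) = Mul(Add(D, T), Pow(Add(152, D), -1)) = Mul(Pow(Add(152, D), -1), Add(D, T)))
Mul(Add(-42660, Function('v')(208, 104)), Add(35350, 3222)) = Mul(Add(-42660, Mul(Pow(Add(152, 208), -1), Add(208, 104))), Add(35350, 3222)) = Mul(Add(-42660, Mul(Pow(360, -1), 312)), 38572) = Mul(Add(-42660, Mul(Rational(1, 360), 312)), 38572) = Mul(Add(-42660, Rational(13, 15)), 38572) = Mul(Rational(-639887, 15), 38572) = Rational(-24681721364, 15)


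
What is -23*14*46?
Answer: -14812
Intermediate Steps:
-23*14*46 = -322*46 = -14812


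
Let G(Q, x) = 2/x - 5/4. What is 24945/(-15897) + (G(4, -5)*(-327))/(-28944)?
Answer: -541174301/340831680 ≈ -1.5878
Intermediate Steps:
G(Q, x) = -5/4 + 2/x (G(Q, x) = 2/x - 5*1/4 = 2/x - 5/4 = -5/4 + 2/x)
24945/(-15897) + (G(4, -5)*(-327))/(-28944) = 24945/(-15897) + ((-5/4 + 2/(-5))*(-327))/(-28944) = 24945*(-1/15897) + ((-5/4 + 2*(-1/5))*(-327))*(-1/28944) = -8315/5299 + ((-5/4 - 2/5)*(-327))*(-1/28944) = -8315/5299 - 33/20*(-327)*(-1/28944) = -8315/5299 + (10791/20)*(-1/28944) = -8315/5299 - 1199/64320 = -541174301/340831680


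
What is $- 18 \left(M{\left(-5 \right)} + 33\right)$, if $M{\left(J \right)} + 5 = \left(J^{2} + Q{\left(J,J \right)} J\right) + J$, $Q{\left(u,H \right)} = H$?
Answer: $-1314$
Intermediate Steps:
$M{\left(J \right)} = -5 + J + 2 J^{2}$ ($M{\left(J \right)} = -5 + \left(\left(J^{2} + J J\right) + J\right) = -5 + \left(\left(J^{2} + J^{2}\right) + J\right) = -5 + \left(2 J^{2} + J\right) = -5 + \left(J + 2 J^{2}\right) = -5 + J + 2 J^{2}$)
$- 18 \left(M{\left(-5 \right)} + 33\right) = - 18 \left(\left(-5 - 5 + 2 \left(-5\right)^{2}\right) + 33\right) = - 18 \left(\left(-5 - 5 + 2 \cdot 25\right) + 33\right) = - 18 \left(\left(-5 - 5 + 50\right) + 33\right) = - 18 \left(40 + 33\right) = \left(-18\right) 73 = -1314$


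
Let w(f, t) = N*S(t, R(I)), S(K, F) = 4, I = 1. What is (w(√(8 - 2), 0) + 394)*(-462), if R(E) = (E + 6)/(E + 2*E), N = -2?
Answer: -178332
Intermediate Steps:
R(E) = (6 + E)/(3*E) (R(E) = (6 + E)/((3*E)) = (6 + E)*(1/(3*E)) = (6 + E)/(3*E))
w(f, t) = -8 (w(f, t) = -2*4 = -8)
(w(√(8 - 2), 0) + 394)*(-462) = (-8 + 394)*(-462) = 386*(-462) = -178332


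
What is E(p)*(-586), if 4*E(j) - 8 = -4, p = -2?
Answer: -586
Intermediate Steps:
E(j) = 1 (E(j) = 2 + (1/4)*(-4) = 2 - 1 = 1)
E(p)*(-586) = 1*(-586) = -586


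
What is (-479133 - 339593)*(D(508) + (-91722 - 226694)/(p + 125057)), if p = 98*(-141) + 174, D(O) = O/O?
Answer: 169478738178/111413 ≈ 1.5212e+6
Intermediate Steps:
D(O) = 1
p = -13644 (p = -13818 + 174 = -13644)
(-479133 - 339593)*(D(508) + (-91722 - 226694)/(p + 125057)) = (-479133 - 339593)*(1 + (-91722 - 226694)/(-13644 + 125057)) = -818726*(1 - 318416/111413) = -818726*(-207003/111413) = 169478738178/111413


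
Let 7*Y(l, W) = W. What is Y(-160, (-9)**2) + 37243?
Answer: 260782/7 ≈ 37255.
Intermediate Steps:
Y(l, W) = W/7
Y(-160, (-9)**2) + 37243 = (1/7)*(-9)**2 + 37243 = (1/7)*81 + 37243 = 81/7 + 37243 = 260782/7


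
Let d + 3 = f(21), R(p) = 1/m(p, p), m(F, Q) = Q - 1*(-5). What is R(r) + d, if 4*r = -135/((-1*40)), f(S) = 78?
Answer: 14057/187 ≈ 75.171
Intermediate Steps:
m(F, Q) = 5 + Q (m(F, Q) = Q + 5 = 5 + Q)
r = 27/32 (r = (-135/((-1*40)))/4 = (-135/(-40))/4 = (-135*(-1/40))/4 = (1/4)*(27/8) = 27/32 ≈ 0.84375)
R(p) = 1/(5 + p)
d = 75 (d = -3 + 78 = 75)
R(r) + d = 1/(5 + 27/32) + 75 = 1/(187/32) + 75 = 32/187 + 75 = 14057/187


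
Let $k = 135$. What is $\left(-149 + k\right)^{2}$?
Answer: $196$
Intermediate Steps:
$\left(-149 + k\right)^{2} = \left(-149 + 135\right)^{2} = \left(-14\right)^{2} = 196$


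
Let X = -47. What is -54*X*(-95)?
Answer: -241110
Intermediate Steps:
-54*X*(-95) = -54*(-47)*(-95) = 2538*(-95) = -241110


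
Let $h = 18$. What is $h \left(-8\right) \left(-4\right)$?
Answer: $576$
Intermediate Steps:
$h \left(-8\right) \left(-4\right) = 18 \left(-8\right) \left(-4\right) = \left(-144\right) \left(-4\right) = 576$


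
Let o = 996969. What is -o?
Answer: -996969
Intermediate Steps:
-o = -1*996969 = -996969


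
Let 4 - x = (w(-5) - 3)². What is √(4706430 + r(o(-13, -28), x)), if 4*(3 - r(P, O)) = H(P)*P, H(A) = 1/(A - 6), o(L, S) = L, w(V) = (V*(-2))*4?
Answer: √6796089005/38 ≈ 2169.4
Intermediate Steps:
w(V) = -8*V (w(V) = -2*V*4 = -8*V)
H(A) = 1/(-6 + A)
x = -1365 (x = 4 - (-8*(-5) - 3)² = 4 - (40 - 3)² = 4 - 1*37² = 4 - 1*1369 = 4 - 1369 = -1365)
r(P, O) = 3 - P/(4*(-6 + P))
√(4706430 + r(o(-13, -28), x)) = √(4706430 + (-72 + 11*(-13))/(4*(-6 - 13))) = √(4706430 + (¼)*(-72 - 143)/(-19)) = √(4706430 + (¼)*(-1/19)*(-215)) = √(4706430 + 215/76) = √(357688895/76) = √6796089005/38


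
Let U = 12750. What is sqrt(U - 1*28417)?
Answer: I*sqrt(15667) ≈ 125.17*I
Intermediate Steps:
sqrt(U - 1*28417) = sqrt(12750 - 1*28417) = sqrt(12750 - 28417) = sqrt(-15667) = I*sqrt(15667)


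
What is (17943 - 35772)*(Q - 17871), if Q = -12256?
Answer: 537134283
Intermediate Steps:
(17943 - 35772)*(Q - 17871) = (17943 - 35772)*(-12256 - 17871) = -17829*(-30127) = 537134283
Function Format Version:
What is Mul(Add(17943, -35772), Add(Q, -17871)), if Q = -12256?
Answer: 537134283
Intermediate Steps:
Mul(Add(17943, -35772), Add(Q, -17871)) = Mul(Add(17943, -35772), Add(-12256, -17871)) = Mul(-17829, -30127) = 537134283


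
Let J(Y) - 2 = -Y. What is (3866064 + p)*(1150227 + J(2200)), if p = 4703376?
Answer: 9837965633760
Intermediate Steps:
J(Y) = 2 - Y
(3866064 + p)*(1150227 + J(2200)) = (3866064 + 4703376)*(1150227 + (2 - 1*2200)) = 8569440*(1150227 + (2 - 2200)) = 8569440*(1150227 - 2198) = 8569440*1148029 = 9837965633760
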